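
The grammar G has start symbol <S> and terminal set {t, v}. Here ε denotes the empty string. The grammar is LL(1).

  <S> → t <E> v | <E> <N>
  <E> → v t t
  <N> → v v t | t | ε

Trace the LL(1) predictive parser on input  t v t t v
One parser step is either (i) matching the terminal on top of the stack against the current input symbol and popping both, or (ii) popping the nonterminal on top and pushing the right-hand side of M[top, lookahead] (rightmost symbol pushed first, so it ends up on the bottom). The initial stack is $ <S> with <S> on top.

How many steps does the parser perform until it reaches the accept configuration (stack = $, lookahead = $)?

7

step 1: stack=$ <S>  input=t v t t v $  — expand <S> → t <E> v
step 2: stack=$ v <E> t  input=t v t t v $  — match t
step 3: stack=$ v <E>  input=v t t v $  — expand <E> → v t t
step 4: stack=$ v t t v  input=v t t v $  — match v
step 5: stack=$ v t t  input=t t v $  — match t
step 6: stack=$ v t  input=t v $  — match t
step 7: stack=$ v  input=v $  — match v
Accept reached after 7 steps.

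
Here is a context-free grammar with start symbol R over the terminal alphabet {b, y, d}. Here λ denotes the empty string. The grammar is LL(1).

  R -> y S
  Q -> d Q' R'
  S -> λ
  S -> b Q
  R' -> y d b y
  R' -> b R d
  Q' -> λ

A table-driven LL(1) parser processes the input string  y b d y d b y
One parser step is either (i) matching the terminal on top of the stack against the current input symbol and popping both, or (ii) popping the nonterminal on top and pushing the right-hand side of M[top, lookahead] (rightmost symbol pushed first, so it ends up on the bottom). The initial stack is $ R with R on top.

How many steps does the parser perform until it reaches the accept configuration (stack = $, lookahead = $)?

step 1: stack=$ R  input=y b d y d b y $  — expand R -> y S
step 2: stack=$ S y  input=y b d y d b y $  — match y
step 3: stack=$ S  input=b d y d b y $  — expand S -> b Q
step 4: stack=$ Q b  input=b d y d b y $  — match b
step 5: stack=$ Q  input=d y d b y $  — expand Q -> d Q' R'
step 6: stack=$ R' Q' d  input=d y d b y $  — match d
step 7: stack=$ R' Q'  input=y d b y $  — expand Q' -> λ
step 8: stack=$ R'  input=y d b y $  — expand R' -> y d b y
step 9: stack=$ y b d y  input=y d b y $  — match y
step 10: stack=$ y b d  input=d b y $  — match d
step 11: stack=$ y b  input=b y $  — match b
step 12: stack=$ y  input=y $  — match y
Accept reached after 12 steps.

12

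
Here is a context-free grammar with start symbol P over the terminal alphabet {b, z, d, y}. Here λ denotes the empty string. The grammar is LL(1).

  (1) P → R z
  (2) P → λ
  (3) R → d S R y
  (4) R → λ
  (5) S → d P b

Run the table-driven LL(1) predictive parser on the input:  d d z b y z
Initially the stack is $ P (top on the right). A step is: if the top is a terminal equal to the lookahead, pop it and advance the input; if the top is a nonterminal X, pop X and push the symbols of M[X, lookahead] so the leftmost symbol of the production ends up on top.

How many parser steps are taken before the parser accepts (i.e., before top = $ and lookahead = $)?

      Stack          Input          Action
   1  $ P            d d z b y z $  expand P → R z
   2  $ z R          d d z b y z $  expand R → d S R y
   3  $ z y R S d    d d z b y z $  match d
   4  $ z y R S      d z b y z $    expand S → d P b
   5  $ z y R b P d  d z b y z $    match d
   6  $ z y R b P    z b y z $      expand P → R z
   7  $ z y R b z R  z b y z $      expand R → λ
   8  $ z y R b z    z b y z $      match z
   9  $ z y R b      b y z $        match b
  10  $ z y R        y z $          expand R → λ
  11  $ z y          y z $          match y
  12  $ z            z $            match z
Accept reached after 12 steps.

12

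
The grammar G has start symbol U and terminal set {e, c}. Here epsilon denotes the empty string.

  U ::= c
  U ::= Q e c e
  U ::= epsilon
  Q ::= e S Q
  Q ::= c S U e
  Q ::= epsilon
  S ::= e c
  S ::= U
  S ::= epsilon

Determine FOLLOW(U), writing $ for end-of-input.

{$, c, e}

FIRST(Q) = {epsilon, c, e}
FIRST(U) = {epsilon, c, e}  (via Q e c e)
FIRST(S) = {epsilon, c, e}  (via U)
FOLLOW(U) includes $ since U is the start symbol.
FOLLOW(Q): in U::=Q e c e, Q is followed by e c e with FIRST {e}; in Q::=e S Q, the suffix after Q is empty (adds nothing new). Thus FOLLOW(Q) = {e}.
FOLLOW(S): in Q::=e S Q, S is followed by Q with FIRST {epsilon, c, e}; in Q::=e S Q, the suffix after S is nullable, so FOLLOW(S) ⊇ FOLLOW(Q) = {e}; in Q::=c S U e, S is followed by U e with FIRST {c, e}. Thus FOLLOW(S) = {c, e}.
FOLLOW(U): in Q::=c S U e, U is followed by e with FIRST {e}; in S::=U, the suffix after U is empty, so FOLLOW(U) ⊇ FOLLOW(S) = {c, e}. Thus FOLLOW(U) = {$, c, e}.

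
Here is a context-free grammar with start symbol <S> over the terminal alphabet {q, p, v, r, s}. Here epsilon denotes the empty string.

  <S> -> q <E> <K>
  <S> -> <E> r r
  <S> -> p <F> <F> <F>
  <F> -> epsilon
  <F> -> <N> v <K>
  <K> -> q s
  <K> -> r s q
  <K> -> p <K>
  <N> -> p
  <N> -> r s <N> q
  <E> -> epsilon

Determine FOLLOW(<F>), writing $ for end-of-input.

{$, p, r}

FIRST(<K>) = {p, q, r}
FIRST(<N>) = {p, r}
FIRST(<E>) = {epsilon}
FIRST(<S>) = {p, q, r}  (via <E> r r)
FIRST(<F>) = {epsilon, p, r}  (via <N> v <K>)
FOLLOW(<S>) includes $ since <S> is the start symbol.
FOLLOW(<S>): <S> appears on no right-hand side. Thus FOLLOW(<S>) = {$}.
FOLLOW(<F>): in <S>->p <F> <F> <F> (occurrence 1), <F> is followed by <F> <F> with FIRST {epsilon, p, r}; in <S>->p <F> <F> <F> (occurrence 1), the suffix after <F> is nullable, so FOLLOW(<F>) ⊇ FOLLOW(<S>) = {$}; in <S>->p <F> <F> <F> (occurrence 2), <F> is followed by <F> with FIRST {epsilon, p, r}; in <S>->p <F> <F> <F> (occurrence 2), the suffix after <F> is nullable, so FOLLOW(<F>) ⊇ FOLLOW(<S>) = {$}; in <S>->p <F> <F> <F> (occurrence 3), the suffix after <F> is empty, so FOLLOW(<F>) ⊇ FOLLOW(<S>) = {$}. Thus FOLLOW(<F>) = {$, p, r}.
FOLLOW(<K>): in <S>->q <E> <K>, the suffix after <K> is empty, so FOLLOW(<K>) ⊇ FOLLOW(<S>) = {$}; in <F>-><N> v <K>, the suffix after <K> is empty, so FOLLOW(<K>) ⊇ FOLLOW(<F>) = {$, p, r}; in <K>->p <K>, the suffix after <K> is empty (adds nothing new). Thus FOLLOW(<K>) = {$, p, r}.
FOLLOW(<N>): in <F>-><N> v <K>, <N> is followed by v <K> with FIRST {v}; in <N>->r s <N> q, <N> is followed by q with FIRST {q}. Thus FOLLOW(<N>) = {q, v}.
FOLLOW(<E>): in <S>->q <E> <K>, <E> is followed by <K> with FIRST {p, q, r}; in <S>-><E> r r, <E> is followed by r r with FIRST {r}. Thus FOLLOW(<E>) = {p, q, r}.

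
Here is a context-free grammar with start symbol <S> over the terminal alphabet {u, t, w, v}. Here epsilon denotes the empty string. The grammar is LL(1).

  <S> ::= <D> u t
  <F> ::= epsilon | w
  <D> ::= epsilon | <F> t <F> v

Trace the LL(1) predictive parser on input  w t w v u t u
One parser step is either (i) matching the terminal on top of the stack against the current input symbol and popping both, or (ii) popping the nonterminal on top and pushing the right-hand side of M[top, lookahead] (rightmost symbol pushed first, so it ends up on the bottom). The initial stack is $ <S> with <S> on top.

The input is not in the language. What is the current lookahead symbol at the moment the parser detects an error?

u

      Stack              Input            Action
   1  $ <S>              w t w v u t u $  expand <S> ::= <D> u t
   2  $ t u <D>          w t w v u t u $  expand <D> ::= <F> t <F> v
   3  $ t u v <F> t <F>  w t w v u t u $  expand <F> ::= w
   4  $ t u v <F> t w    w t w v u t u $  match w
   5  $ t u v <F> t      t w v u t u $    match t
   6  $ t u v <F>        w v u t u $      expand <F> ::= w
   7  $ t u v w          w v u t u $      match w
   8  $ t u v            v u t u $        match v
   9  $ t u              u t u $          match u
  10  $ t                t u $            match t
  11  $                  u $              error: stack empty but input remains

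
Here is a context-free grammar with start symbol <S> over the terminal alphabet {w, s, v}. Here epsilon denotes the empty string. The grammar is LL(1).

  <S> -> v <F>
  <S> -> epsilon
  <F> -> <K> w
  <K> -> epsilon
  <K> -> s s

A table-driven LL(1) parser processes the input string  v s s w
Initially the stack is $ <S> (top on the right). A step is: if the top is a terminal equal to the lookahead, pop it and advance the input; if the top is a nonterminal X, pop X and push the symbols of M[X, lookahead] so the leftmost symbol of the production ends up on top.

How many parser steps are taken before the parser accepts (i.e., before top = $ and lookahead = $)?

step 1: stack=$ <S>  input=v s s w $  — expand <S> -> v <F>
step 2: stack=$ <F> v  input=v s s w $  — match v
step 3: stack=$ <F>  input=s s w $  — expand <F> -> <K> w
step 4: stack=$ w <K>  input=s s w $  — expand <K> -> s s
step 5: stack=$ w s s  input=s s w $  — match s
step 6: stack=$ w s  input=s w $  — match s
step 7: stack=$ w  input=w $  — match w
Accept reached after 7 steps.

7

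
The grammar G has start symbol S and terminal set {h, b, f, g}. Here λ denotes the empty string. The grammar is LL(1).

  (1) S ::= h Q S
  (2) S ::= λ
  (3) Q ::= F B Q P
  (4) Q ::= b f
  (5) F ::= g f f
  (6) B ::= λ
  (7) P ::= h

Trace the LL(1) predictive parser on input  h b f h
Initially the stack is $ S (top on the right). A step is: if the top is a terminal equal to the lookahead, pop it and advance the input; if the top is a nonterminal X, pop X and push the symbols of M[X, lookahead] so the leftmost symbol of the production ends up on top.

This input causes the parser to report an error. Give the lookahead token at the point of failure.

$

step 1: stack=$ S  input=h b f h $  — expand S ::= h Q S
step 2: stack=$ S Q h  input=h b f h $  — match h
step 3: stack=$ S Q  input=b f h $  — expand Q ::= b f
step 4: stack=$ S f b  input=b f h $  — match b
step 5: stack=$ S f  input=f h $  — match f
step 6: stack=$ S  input=h $  — expand S ::= h Q S
step 7: stack=$ S Q h  input=h $  — match h
step 8: stack=$ S Q  input=$  — error: M[Q, $] is empty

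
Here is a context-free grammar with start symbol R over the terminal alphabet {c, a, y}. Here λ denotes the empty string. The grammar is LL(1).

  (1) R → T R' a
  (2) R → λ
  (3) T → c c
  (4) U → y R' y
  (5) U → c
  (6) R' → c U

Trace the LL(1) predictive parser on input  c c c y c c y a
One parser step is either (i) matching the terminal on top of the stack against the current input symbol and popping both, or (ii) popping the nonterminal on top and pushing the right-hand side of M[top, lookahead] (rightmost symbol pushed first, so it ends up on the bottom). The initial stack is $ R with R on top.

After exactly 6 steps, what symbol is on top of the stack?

step 1: stack=$ R  input=c c c y c c y a $  — expand R → T R' a
step 2: stack=$ a R' T  input=c c c y c c y a $  — expand T → c c
step 3: stack=$ a R' c c  input=c c c y c c y a $  — match c
step 4: stack=$ a R' c  input=c c y c c y a $  — match c
step 5: stack=$ a R'  input=c y c c y a $  — expand R' → c U
step 6: stack=$ a U c  input=c y c c y a $  — match c
Stack after step 6: $ a U (top = U).

U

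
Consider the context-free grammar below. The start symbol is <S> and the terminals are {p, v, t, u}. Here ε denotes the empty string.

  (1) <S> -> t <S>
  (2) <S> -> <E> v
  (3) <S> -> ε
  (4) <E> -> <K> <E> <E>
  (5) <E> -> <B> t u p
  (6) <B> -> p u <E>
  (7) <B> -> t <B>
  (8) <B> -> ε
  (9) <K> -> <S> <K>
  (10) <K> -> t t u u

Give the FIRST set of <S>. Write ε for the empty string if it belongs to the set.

FIRST(<B>): from <B>->p u <E> we get {p}; from <B>->t <B> we get {t}; from <B>->ε we get {ε}. So FIRST(<B>) = {ε, p, t}.
FIRST(<S>): from <S>->t <S> we get {t}; from <S>-><E> v we get {p, t}; from <S>->ε we get {ε}. So FIRST(<S>) = {ε, p, t}.
FIRST(<K>): from <K>-><S> <K> we get {p, t}; from <K>->t t u u we get {t}. So FIRST(<K>) = {p, t}.
FIRST(<E>): from <E>-><K> <E> <E> we get {p, t}; from <E>-><B> t u p we get {p, t}. So FIRST(<E>) = {p, t}.

{ε, p, t}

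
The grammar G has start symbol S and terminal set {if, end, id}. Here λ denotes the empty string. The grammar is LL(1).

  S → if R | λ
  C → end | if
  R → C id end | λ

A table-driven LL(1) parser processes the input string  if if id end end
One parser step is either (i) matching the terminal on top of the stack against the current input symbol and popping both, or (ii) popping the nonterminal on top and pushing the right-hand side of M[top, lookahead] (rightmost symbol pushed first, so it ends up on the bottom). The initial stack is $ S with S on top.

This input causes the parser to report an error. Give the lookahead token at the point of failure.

end

     Stack        Input               Action
  1  $ S          if if id end end $  expand S → if R
  2  $ R if       if if id end end $  match if
  3  $ R          if id end end $     expand R → C id end
  4  $ end id C   if id end end $     expand C → if
  5  $ end id if  if id end end $     match if
  6  $ end id     id end end $        match id
  7  $ end        end end $           match end
  8  $            end $               error: stack empty but input remains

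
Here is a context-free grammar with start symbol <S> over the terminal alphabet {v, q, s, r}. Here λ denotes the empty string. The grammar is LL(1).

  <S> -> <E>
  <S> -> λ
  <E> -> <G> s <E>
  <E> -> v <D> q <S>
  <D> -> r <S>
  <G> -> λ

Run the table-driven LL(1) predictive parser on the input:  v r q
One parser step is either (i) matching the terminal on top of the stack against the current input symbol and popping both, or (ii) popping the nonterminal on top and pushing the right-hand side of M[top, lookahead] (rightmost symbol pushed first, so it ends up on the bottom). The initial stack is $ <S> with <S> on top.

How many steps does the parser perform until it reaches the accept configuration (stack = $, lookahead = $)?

8

     Stack          Input    Action
  1  $ <S>          v r q $  expand <S> -> <E>
  2  $ <E>          v r q $  expand <E> -> v <D> q <S>
  3  $ <S> q <D> v  v r q $  match v
  4  $ <S> q <D>    r q $    expand <D> -> r <S>
  5  $ <S> q <S> r  r q $    match r
  6  $ <S> q <S>    q $      expand <S> -> λ
  7  $ <S> q        q $      match q
  8  $ <S>          $        expand <S> -> λ
Accept reached after 8 steps.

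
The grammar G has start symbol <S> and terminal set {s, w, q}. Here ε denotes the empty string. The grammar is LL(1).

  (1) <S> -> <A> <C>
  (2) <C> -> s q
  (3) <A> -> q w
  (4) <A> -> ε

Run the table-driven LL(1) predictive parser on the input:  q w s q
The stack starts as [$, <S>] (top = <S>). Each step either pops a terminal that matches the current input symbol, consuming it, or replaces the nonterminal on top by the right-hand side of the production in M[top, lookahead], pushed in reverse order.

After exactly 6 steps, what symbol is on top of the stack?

     Stack      Input      Action
  1  $ <S>      q w s q $  expand <S> -> <A> <C>
  2  $ <C> <A>  q w s q $  expand <A> -> q w
  3  $ <C> w q  q w s q $  match q
  4  $ <C> w    w s q $    match w
  5  $ <C>      s q $      expand <C> -> s q
  6  $ q s      s q $      match s
Stack after step 6: $ q (top = q).

q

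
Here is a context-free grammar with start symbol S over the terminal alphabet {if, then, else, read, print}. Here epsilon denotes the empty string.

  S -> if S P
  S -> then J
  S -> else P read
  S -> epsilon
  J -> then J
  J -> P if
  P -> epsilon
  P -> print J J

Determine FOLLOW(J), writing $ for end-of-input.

FIRST(S): from S->if S P we get {if}; from S->then J we get {then}; from S->else P read we get {else}; from S->epsilon we get {epsilon}. So FIRST(S) = {epsilon, else, if, then}.
FIRST(P): from P->epsilon we get {epsilon}; from P->print J J we get {print}. So FIRST(P) = {epsilon, print}.
FIRST(J): from J->then J we get {then}; from J->P if we get {if, print}. So FIRST(J) = {if, print, then}.
FOLLOW(S) includes $ since S is the start symbol.
FOLLOW(S): in S->if S P, S is followed by P with FIRST {epsilon, print}; in S->if S P, the suffix after S is nullable (adds nothing new). Thus FOLLOW(S) = {$, print}.
FOLLOW(P): in S->if S P, the suffix after P is empty, so FOLLOW(P) ⊇ FOLLOW(S) = {$, print}; in S->else P read, P is followed by read with FIRST {read}; in J->P if, P is followed by if with FIRST {if}. Thus FOLLOW(P) = {$, if, print, read}.
FOLLOW(J): in S->then J, the suffix after J is empty, so FOLLOW(J) ⊇ FOLLOW(S) = {$, print}; in J->then J, the suffix after J is empty (adds nothing new); in P->print J J (occurrence 1), J is followed by J with FIRST {if, print, then}; in P->print J J (occurrence 2), the suffix after J is empty, so FOLLOW(J) ⊇ FOLLOW(P) = {$, if, print, read}. Thus FOLLOW(J) = {$, if, print, read, then}.

{$, if, print, read, then}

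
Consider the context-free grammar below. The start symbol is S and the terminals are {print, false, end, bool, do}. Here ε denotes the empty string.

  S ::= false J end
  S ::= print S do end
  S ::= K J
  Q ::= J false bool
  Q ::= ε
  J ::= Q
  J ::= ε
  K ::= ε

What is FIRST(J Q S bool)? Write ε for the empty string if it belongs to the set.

FIRST(K): from K::=ε we get {ε}. So FIRST(K) = {ε}.
FIRST(S): from S::=false J end we get {false}; from S::=print S do end we get {print}; from S::=K J we get {ε, false}. So FIRST(S) = {ε, false, print}.
FIRST(Q): from Q::=J false bool we get {false}; from Q::=ε we get {ε}. So FIRST(Q) = {ε, false}.
FIRST(J): from J::=Q we get {ε, false}; from J::=ε we get {ε}. So FIRST(J) = {ε, false}.
FIRST(J Q S bool): take FIRST of each symbol in turn, carrying on past any symbol whose FIRST contains ε; result {bool, false, print}.

{bool, false, print}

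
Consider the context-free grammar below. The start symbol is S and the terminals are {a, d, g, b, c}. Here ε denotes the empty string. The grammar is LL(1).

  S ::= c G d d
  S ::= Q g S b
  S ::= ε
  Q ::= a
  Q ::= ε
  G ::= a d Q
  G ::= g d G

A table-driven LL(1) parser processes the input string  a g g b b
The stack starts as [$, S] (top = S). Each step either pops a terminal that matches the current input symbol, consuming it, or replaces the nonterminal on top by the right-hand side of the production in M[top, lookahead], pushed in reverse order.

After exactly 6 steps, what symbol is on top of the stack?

g

step 1: stack=$ S  input=a g g b b $  — expand S ::= Q g S b
step 2: stack=$ b S g Q  input=a g g b b $  — expand Q ::= a
step 3: stack=$ b S g a  input=a g g b b $  — match a
step 4: stack=$ b S g  input=g g b b $  — match g
step 5: stack=$ b S  input=g b b $  — expand S ::= Q g S b
step 6: stack=$ b b S g Q  input=g b b $  — expand Q ::= ε
Stack after step 6: $ b b S g (top = g).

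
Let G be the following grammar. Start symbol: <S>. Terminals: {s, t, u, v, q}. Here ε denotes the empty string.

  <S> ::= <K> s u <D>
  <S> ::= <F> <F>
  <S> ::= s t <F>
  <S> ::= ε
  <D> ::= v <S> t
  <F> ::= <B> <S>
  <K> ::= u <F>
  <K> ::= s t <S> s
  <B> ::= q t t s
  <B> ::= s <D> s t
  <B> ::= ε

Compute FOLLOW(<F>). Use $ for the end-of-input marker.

FIRST(<D>) = {v}
FIRST(<K>) = {s, u}
FIRST(<B>) = {ε, q, s}
FIRST(<S>) = {ε, q, s, u}  (via <K> s u <D>, <F> <F>)
FIRST(<F>) = {ε, q, s, u}  (via <B> <S>)
FOLLOW(<S>) includes $ since <S> is the start symbol.
FOLLOW(<K>): in <S>::=<K> s u <D>, <K> is followed by s u <D> with FIRST {s}. Thus FOLLOW(<K>) = {s}.
FOLLOW(<S>): in <D>::=v <S> t, <S> is followed by t with FIRST {t}; in <F>::=<B> <S>, the suffix after <S> is empty, so FOLLOW(<S>) ⊇ FOLLOW(<F>) = {$, q, s, t, u}; in <K>::=s t <S> s, <S> is followed by s with FIRST {s}. Thus FOLLOW(<S>) = {$, q, s, t, u}.
FOLLOW(<D>): in <S>::=<K> s u <D>, the suffix after <D> is empty, so FOLLOW(<D>) ⊇ FOLLOW(<S>) = {$, q, s, t, u}; in <B>::=s <D> s t, <D> is followed by s t with FIRST {s}. Thus FOLLOW(<D>) = {$, q, s, t, u}.
FOLLOW(<F>): in <S>::=<F> <F> (occurrence 1), <F> is followed by <F> with FIRST {ε, q, s, u}; in <S>::=<F> <F> (occurrence 1), the suffix after <F> is nullable, so FOLLOW(<F>) ⊇ FOLLOW(<S>) = {$, q, s, t, u}; in <S>::=<F> <F> (occurrence 2), the suffix after <F> is empty, so FOLLOW(<F>) ⊇ FOLLOW(<S>) = {$, q, s, t, u}; in <S>::=s t <F>, the suffix after <F> is empty, so FOLLOW(<F>) ⊇ FOLLOW(<S>) = {$, q, s, t, u}; in <K>::=u <F>, the suffix after <F> is empty, so FOLLOW(<F>) ⊇ FOLLOW(<K>) = {s}. Thus FOLLOW(<F>) = {$, q, s, t, u}.
FOLLOW(<B>): in <F>::=<B> <S>, <B> is followed by <S> with FIRST {ε, q, s, u}; in <F>::=<B> <S>, the suffix after <B> is nullable, so FOLLOW(<B>) ⊇ FOLLOW(<F>) = {$, q, s, t, u}. Thus FOLLOW(<B>) = {$, q, s, t, u}.

{$, q, s, t, u}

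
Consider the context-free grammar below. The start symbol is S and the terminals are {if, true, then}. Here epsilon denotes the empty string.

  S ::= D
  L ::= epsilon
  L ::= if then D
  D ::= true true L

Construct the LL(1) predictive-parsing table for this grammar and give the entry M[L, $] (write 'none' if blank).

L ::= epsilon

FIRST(L): from L::=epsilon we get {epsilon}; from L::=if then D we get {if}. So FIRST(L) = {epsilon, if}.
FIRST(D): from D::=true true L we get {true}. So FIRST(D) = {true}.
FIRST(S): from S::=D we get {true}. So FIRST(S) = {true}.
FOLLOW(S) includes $ since S is the start symbol.
FOLLOW(L): in D::=true true L, the suffix after L is empty, so FOLLOW(L) ⊇ FOLLOW(D) = {$}. Thus FOLLOW(L) = {$}.
FOLLOW(D): in S::=D, the suffix after D is empty, so FOLLOW(D) ⊇ FOLLOW(S) = {$}; in L::=if then D, the suffix after D is empty, so FOLLOW(D) ⊇ FOLLOW(L) = {$}. Thus FOLLOW(D) = {$}.
For L ::= epsilon: FIRST(epsilon) = {epsilon}, so it goes in M[L, t] for t ∈ {}; since epsilon ∈ FIRST, also for every t ∈ FOLLOW(L) = {$}.
For L ::= if then D: FIRST(if then D) = {if}, so it goes in M[L, t] for t ∈ {if}.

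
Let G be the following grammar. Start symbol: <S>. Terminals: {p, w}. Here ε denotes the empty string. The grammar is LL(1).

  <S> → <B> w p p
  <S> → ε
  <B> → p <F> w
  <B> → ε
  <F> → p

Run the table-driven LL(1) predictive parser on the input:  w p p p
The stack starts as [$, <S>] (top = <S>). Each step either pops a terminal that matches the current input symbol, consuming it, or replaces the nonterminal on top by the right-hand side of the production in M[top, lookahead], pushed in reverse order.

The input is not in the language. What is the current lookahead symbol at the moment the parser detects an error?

p

step 1: stack=$ <S>  input=w p p p $  — expand <S> → <B> w p p
step 2: stack=$ p p w <B>  input=w p p p $  — expand <B> → ε
step 3: stack=$ p p w  input=w p p p $  — match w
step 4: stack=$ p p  input=p p p $  — match p
step 5: stack=$ p  input=p p $  — match p
step 6: stack=$  input=p $  — error: stack empty but input remains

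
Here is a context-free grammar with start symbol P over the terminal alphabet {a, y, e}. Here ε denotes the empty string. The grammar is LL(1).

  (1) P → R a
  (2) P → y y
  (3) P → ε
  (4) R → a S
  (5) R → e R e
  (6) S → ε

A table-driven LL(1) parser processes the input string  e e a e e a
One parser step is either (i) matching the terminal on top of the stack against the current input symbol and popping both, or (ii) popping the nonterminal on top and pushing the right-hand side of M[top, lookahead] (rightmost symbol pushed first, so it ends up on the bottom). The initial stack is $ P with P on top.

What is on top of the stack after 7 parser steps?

step 1: stack=$ P  input=e e a e e a $  — expand P → R a
step 2: stack=$ a R  input=e e a e e a $  — expand R → e R e
step 3: stack=$ a e R e  input=e e a e e a $  — match e
step 4: stack=$ a e R  input=e a e e a $  — expand R → e R e
step 5: stack=$ a e e R e  input=e a e e a $  — match e
step 6: stack=$ a e e R  input=a e e a $  — expand R → a S
step 7: stack=$ a e e S a  input=a e e a $  — match a
Stack after step 7: $ a e e S (top = S).

S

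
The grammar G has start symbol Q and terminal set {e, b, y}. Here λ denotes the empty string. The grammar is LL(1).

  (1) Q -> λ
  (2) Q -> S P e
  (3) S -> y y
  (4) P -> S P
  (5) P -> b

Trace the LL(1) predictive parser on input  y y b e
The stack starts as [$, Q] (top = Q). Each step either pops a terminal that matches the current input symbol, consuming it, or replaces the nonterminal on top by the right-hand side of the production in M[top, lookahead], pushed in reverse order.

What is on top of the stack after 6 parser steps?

e

step 1: stack=$ Q  input=y y b e $  — expand Q -> S P e
step 2: stack=$ e P S  input=y y b e $  — expand S -> y y
step 3: stack=$ e P y y  input=y y b e $  — match y
step 4: stack=$ e P y  input=y b e $  — match y
step 5: stack=$ e P  input=b e $  — expand P -> b
step 6: stack=$ e b  input=b e $  — match b
Stack after step 6: $ e (top = e).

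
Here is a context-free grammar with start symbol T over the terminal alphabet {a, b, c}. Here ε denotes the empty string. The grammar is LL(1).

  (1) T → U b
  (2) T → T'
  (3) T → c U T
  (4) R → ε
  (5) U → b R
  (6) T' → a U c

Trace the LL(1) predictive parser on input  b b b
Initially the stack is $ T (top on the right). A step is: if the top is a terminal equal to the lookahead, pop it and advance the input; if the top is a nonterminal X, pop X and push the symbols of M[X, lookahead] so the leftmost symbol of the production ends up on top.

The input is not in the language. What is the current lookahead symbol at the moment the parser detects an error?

b

     Stack    Input    Action
  1  $ T      b b b $  expand T → U b
  2  $ b U    b b b $  expand U → b R
  3  $ b R b  b b b $  match b
  4  $ b R    b b $    expand R → ε
  5  $ b      b b $    match b
  6  $        b $      error: stack empty but input remains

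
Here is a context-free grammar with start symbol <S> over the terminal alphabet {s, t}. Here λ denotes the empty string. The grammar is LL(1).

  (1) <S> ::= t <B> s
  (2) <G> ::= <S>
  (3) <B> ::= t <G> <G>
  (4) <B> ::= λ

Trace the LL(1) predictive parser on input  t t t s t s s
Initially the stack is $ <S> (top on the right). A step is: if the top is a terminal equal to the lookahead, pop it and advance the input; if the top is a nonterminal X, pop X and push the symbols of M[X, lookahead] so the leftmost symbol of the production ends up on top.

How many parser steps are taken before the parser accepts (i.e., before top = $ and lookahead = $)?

15

      Stack            Input            Action
   1  $ <S>            t t t s t s s $  expand <S> ::= t <B> s
   2  $ s <B> t        t t t s t s s $  match t
   3  $ s <B>          t t s t s s $    expand <B> ::= t <G> <G>
   4  $ s <G> <G> t    t t s t s s $    match t
   5  $ s <G> <G>      t s t s s $      expand <G> ::= <S>
   6  $ s <G> <S>      t s t s s $      expand <S> ::= t <B> s
   7  $ s <G> s <B> t  t s t s s $      match t
   8  $ s <G> s <B>    s t s s $        expand <B> ::= λ
   9  $ s <G> s        s t s s $        match s
  10  $ s <G>          t s s $          expand <G> ::= <S>
  11  $ s <S>          t s s $          expand <S> ::= t <B> s
  12  $ s s <B> t      t s s $          match t
  13  $ s s <B>        s s $            expand <B> ::= λ
  14  $ s s            s s $            match s
  15  $ s              s $              match s
Accept reached after 15 steps.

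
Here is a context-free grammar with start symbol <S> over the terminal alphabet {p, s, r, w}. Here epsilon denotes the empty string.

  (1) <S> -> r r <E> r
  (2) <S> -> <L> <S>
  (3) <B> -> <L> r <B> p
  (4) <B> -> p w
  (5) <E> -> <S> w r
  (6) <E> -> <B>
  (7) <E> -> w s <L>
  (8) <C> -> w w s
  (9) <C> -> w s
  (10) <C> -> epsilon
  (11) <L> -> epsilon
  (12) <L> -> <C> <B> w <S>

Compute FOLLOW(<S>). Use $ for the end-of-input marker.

FIRST(<C>) = {epsilon, w}
FIRST(<S>) = {p, r, w}  (via <L> <S>)
FIRST(<B>) = {p, r, w}  (via <L> r <B> p)
FIRST(<E>) = {p, r, w}  (via <S> w r, <B>)
FIRST(<L>) = {epsilon, p, r, w}  (via <C> <B> w <S>)
FOLLOW(<S>) includes $ since <S> is the start symbol.
FOLLOW(<E>): in <S>->r r <E> r, <E> is followed by r with FIRST {r}. Thus FOLLOW(<E>) = {r}.
FOLLOW(<B>): in <B>-><L> r <B> p, <B> is followed by p with FIRST {p}; in <E>-><B>, the suffix after <B> is empty, so FOLLOW(<B>) ⊇ FOLLOW(<E>) = {r}; in <L>-><C> <B> w <S>, <B> is followed by w <S> with FIRST {w}. Thus FOLLOW(<B>) = {p, r, w}.
FOLLOW(<C>): in <L>-><C> <B> w <S>, <C> is followed by <B> w <S> with FIRST {p, r, w}. Thus FOLLOW(<C>) = {p, r, w}.
FOLLOW(<L>): in <S>-><L> <S>, <L> is followed by <S> with FIRST {p, r, w}; in <B>-><L> r <B> p, <L> is followed by r <B> p with FIRST {r}; in <E>->w s <L>, the suffix after <L> is empty, so FOLLOW(<L>) ⊇ FOLLOW(<E>) = {r}. Thus FOLLOW(<L>) = {p, r, w}.
FOLLOW(<S>): in <S>-><L> <S>, the suffix after <S> is empty (adds nothing new); in <E>-><S> w r, <S> is followed by w r with FIRST {w}; in <L>-><C> <B> w <S>, the suffix after <S> is empty, so FOLLOW(<S>) ⊇ FOLLOW(<L>) = {p, r, w}. Thus FOLLOW(<S>) = {$, p, r, w}.

{$, p, r, w}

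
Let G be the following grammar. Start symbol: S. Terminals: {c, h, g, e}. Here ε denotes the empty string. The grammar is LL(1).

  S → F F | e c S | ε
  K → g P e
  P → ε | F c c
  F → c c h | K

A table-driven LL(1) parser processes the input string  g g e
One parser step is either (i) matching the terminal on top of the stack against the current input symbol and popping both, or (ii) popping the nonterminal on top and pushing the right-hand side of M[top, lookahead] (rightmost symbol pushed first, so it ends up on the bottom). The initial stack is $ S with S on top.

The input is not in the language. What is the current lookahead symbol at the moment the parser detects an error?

      Stack            Input    Action
   1  $ S              g g e $  expand S → F F
   2  $ F F            g g e $  expand F → K
   3  $ F K            g g e $  expand K → g P e
   4  $ F e P g        g g e $  match g
   5  $ F e P          g e $    expand P → F c c
   6  $ F e c c F      g e $    expand F → K
   7  $ F e c c K      g e $    expand K → g P e
   8  $ F e c c e P g  g e $    match g
   9  $ F e c c e P    e $      expand P → ε
  10  $ F e c c e      e $      match e
  11  $ F e c c        $        error: top is terminal c but lookahead is $

$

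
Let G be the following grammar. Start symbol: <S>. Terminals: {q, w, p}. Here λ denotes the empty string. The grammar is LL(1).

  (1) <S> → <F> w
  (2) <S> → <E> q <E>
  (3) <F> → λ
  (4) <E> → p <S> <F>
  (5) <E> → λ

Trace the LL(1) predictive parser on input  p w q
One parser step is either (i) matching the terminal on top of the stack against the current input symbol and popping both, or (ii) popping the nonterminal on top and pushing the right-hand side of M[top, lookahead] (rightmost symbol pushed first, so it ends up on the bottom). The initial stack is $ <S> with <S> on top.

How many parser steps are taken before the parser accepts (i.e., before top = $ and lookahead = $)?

9

     Stack              Input    Action
  1  $ <S>              p w q $  expand <S> → <E> q <E>
  2  $ <E> q <E>        p w q $  expand <E> → p <S> <F>
  3  $ <E> q <F> <S> p  p w q $  match p
  4  $ <E> q <F> <S>    w q $    expand <S> → <F> w
  5  $ <E> q <F> w <F>  w q $    expand <F> → λ
  6  $ <E> q <F> w      w q $    match w
  7  $ <E> q <F>        q $      expand <F> → λ
  8  $ <E> q            q $      match q
  9  $ <E>              $        expand <E> → λ
Accept reached after 9 steps.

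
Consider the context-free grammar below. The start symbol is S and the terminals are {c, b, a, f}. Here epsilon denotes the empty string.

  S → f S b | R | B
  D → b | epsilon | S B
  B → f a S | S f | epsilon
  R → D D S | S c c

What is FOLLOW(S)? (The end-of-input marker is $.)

{$, b, c, f}

FIRST(S) = {epsilon, b, c, f}  (via R, B)
FIRST(B) = {epsilon, b, c, f}  (via S f)
FIRST(D) = {epsilon, b, c, f}  (via S B)
FIRST(R) = {epsilon, b, c, f}  (via D D S, S c c)
FOLLOW(S) includes $ since S is the start symbol.
FOLLOW(S): in S→f S b, S is followed by b with FIRST {b}; in D→S B, S is followed by B with FIRST {epsilon, b, c, f}; in D→S B, the suffix after S is nullable, so FOLLOW(S) ⊇ FOLLOW(D) = {$, b, c, f}; in B→f a S, the suffix after S is empty, so FOLLOW(S) ⊇ FOLLOW(B) = {$, b, c, f}; in B→S f, S is followed by f with FIRST {f}; in R→D D S, the suffix after S is empty, so FOLLOW(S) ⊇ FOLLOW(R) = {$, b, c, f}; in R→S c c, S is followed by c c with FIRST {c}. Thus FOLLOW(S) = {$, b, c, f}.
FOLLOW(R): in S→R, the suffix after R is empty, so FOLLOW(R) ⊇ FOLLOW(S) = {$, b, c, f}. Thus FOLLOW(R) = {$, b, c, f}.
FOLLOW(D): in R→D D S (occurrence 1), D is followed by D S with FIRST {epsilon, b, c, f}; in R→D D S (occurrence 1), the suffix after D is nullable, so FOLLOW(D) ⊇ FOLLOW(R) = {$, b, c, f}; in R→D D S (occurrence 2), D is followed by S with FIRST {epsilon, b, c, f}; in R→D D S (occurrence 2), the suffix after D is nullable, so FOLLOW(D) ⊇ FOLLOW(R) = {$, b, c, f}. Thus FOLLOW(D) = {$, b, c, f}.
FOLLOW(B): in S→B, the suffix after B is empty, so FOLLOW(B) ⊇ FOLLOW(S) = {$, b, c, f}; in D→S B, the suffix after B is empty, so FOLLOW(B) ⊇ FOLLOW(D) = {$, b, c, f}. Thus FOLLOW(B) = {$, b, c, f}.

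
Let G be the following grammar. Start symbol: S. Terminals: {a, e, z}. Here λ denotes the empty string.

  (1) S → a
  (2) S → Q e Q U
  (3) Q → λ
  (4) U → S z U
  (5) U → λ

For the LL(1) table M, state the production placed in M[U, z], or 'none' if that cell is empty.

U → λ

FIRST(Q) = {λ}
FIRST(S) = {a, e}  (via Q e Q U)
FIRST(U) = {λ, a, e}  (via S z U)
FOLLOW(S) includes $ since S is the start symbol.
FOLLOW(S): in U→S z U, S is followed by z U with FIRST {z}. Thus FOLLOW(S) = {$, z}.
FOLLOW(U): in S→Q e Q U, the suffix after U is empty, so FOLLOW(U) ⊇ FOLLOW(S) = {$, z}; in U→S z U, the suffix after U is empty (adds nothing new). Thus FOLLOW(U) = {$, z}.
For U → S z U: FIRST(S z U) = {a, e}, so it goes in M[U, t] for t ∈ {a, e}.
For U → λ: FIRST(λ) = {λ}, so it goes in M[U, t] for t ∈ {}; since λ ∈ FIRST, also for every t ∈ FOLLOW(U) = {$, z}.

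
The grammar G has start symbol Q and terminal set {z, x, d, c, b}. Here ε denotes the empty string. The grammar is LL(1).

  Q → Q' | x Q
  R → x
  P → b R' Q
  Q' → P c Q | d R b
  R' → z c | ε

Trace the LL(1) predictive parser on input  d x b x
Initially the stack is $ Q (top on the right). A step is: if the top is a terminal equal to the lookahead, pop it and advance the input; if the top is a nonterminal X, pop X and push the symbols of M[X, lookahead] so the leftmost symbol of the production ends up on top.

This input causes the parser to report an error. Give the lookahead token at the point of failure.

x

step 1: stack=$ Q  input=d x b x $  — expand Q → Q'
step 2: stack=$ Q'  input=d x b x $  — expand Q' → d R b
step 3: stack=$ b R d  input=d x b x $  — match d
step 4: stack=$ b R  input=x b x $  — expand R → x
step 5: stack=$ b x  input=x b x $  — match x
step 6: stack=$ b  input=b x $  — match b
step 7: stack=$  input=x $  — error: stack empty but input remains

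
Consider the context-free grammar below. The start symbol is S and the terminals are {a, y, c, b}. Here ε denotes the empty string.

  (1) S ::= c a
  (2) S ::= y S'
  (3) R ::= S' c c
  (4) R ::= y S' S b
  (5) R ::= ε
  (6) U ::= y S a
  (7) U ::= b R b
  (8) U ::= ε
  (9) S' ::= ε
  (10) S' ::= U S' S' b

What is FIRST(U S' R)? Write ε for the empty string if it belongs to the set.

{ε, b, c, y}

FIRST(S): from S::=c a we get {c}; from S::=y S' we get {y}. So FIRST(S) = {c, y}.
FIRST(U): from U::=y S a we get {y}; from U::=b R b we get {b}; from U::=ε we get {ε}. So FIRST(U) = {ε, b, y}.
FIRST(S'): from S'::=ε we get {ε}; from S'::=U S' S' b we get {b, y}. So FIRST(S') = {ε, b, y}.
FIRST(R): from R::=S' c c we get {b, c, y}; from R::=y S' S b we get {y}; from R::=ε we get {ε}. So FIRST(R) = {ε, b, c, y}.
FIRST(U S' R): take FIRST of each symbol in turn, carrying on past any symbol whose FIRST contains ε; result {ε, b, c, y}.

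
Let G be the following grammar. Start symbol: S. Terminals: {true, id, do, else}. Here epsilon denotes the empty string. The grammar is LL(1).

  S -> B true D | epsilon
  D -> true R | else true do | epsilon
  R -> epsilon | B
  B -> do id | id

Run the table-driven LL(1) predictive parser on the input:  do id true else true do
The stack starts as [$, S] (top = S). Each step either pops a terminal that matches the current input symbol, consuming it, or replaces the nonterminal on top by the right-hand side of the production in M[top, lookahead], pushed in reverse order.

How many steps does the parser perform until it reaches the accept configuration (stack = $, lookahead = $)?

9

     Stack           Input                      Action
  1  $ S             do id true else true do $  expand S -> B true D
  2  $ D true B      do id true else true do $  expand B -> do id
  3  $ D true id do  do id true else true do $  match do
  4  $ D true id     id true else true do $     match id
  5  $ D true        true else true do $        match true
  6  $ D             else true do $             expand D -> else true do
  7  $ do true else  else true do $             match else
  8  $ do true       true do $                  match true
  9  $ do            do $                       match do
Accept reached after 9 steps.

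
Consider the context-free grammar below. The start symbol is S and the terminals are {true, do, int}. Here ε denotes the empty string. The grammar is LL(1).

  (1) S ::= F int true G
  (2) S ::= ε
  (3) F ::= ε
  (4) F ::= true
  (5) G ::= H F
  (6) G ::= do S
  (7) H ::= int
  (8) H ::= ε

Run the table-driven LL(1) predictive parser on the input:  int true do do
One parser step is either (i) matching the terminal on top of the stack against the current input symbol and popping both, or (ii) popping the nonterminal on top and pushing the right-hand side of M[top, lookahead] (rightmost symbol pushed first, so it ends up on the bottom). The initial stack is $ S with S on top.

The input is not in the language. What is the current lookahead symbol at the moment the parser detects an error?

do

     Stack           Input             Action
  1  $ S             int true do do $  expand S ::= F int true G
  2  $ G true int F  int true do do $  expand F ::= ε
  3  $ G true int    int true do do $  match int
  4  $ G true        true do do $      match true
  5  $ G             do do $           expand G ::= do S
  6  $ S do          do do $           match do
  7  $ S             do $              error: M[S, do] is empty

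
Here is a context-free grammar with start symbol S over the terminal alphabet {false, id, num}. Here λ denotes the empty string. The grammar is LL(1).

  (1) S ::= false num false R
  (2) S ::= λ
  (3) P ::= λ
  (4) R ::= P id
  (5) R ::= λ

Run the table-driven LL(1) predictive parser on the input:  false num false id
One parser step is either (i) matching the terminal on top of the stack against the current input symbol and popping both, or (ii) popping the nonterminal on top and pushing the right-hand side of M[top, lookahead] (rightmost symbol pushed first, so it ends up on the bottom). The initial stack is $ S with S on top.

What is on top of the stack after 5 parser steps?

step 1: stack=$ S  input=false num false id $  — expand S ::= false num false R
step 2: stack=$ R false num false  input=false num false id $  — match false
step 3: stack=$ R false num  input=num false id $  — match num
step 4: stack=$ R false  input=false id $  — match false
step 5: stack=$ R  input=id $  — expand R ::= P id
Stack after step 5: $ id P (top = P).

P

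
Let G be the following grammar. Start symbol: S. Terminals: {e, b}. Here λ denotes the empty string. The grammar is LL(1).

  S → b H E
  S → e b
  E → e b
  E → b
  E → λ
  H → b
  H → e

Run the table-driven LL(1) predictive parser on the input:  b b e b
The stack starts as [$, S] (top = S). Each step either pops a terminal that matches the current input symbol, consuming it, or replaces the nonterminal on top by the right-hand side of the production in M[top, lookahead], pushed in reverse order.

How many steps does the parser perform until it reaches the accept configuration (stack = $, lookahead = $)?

7

     Stack    Input      Action
  1  $ S      b b e b $  expand S → b H E
  2  $ E H b  b b e b $  match b
  3  $ E H    b e b $    expand H → b
  4  $ E b    b e b $    match b
  5  $ E      e b $      expand E → e b
  6  $ b e    e b $      match e
  7  $ b      b $        match b
Accept reached after 7 steps.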